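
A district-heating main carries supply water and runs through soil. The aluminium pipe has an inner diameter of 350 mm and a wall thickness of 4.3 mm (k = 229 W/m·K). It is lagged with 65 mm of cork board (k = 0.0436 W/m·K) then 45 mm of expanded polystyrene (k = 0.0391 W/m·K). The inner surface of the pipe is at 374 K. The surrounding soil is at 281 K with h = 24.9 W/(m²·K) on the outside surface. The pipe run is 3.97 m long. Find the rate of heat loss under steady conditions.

Q ≈ 201 W

Radial resistances (cylindrical: R_cond = ln(r_o/r_i)/(2πkL), R_conv = 1/(h·2πrL)):
R_aluminium pipe wall = ln(179.3/175)/(2π×229×3.97) = 4.25×10^-6 K/W
R_cork board = ln(244.3/179.3)/(2π×0.0436×3.97) = 0.2844 K/W
R_expanded polystyrene = ln(289.3/244.3)/(2π×0.0391×3.97) = 0.1733 K/W
R_outer film = 1/(h_o·2πr_oL) = 1/(24.9×2π×0.2893×3.97) = 0.005565 K/W
R_total = 0.4633 K/W
Q = ΔT/R_total = 93/0.4633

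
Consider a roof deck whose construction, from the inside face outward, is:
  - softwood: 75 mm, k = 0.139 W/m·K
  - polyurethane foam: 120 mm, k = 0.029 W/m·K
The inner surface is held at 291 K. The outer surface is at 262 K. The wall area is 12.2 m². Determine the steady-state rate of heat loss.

Thermal resistances in series:
R_softwood = L/(kA) = 0.075/(0.139×12.2) = 0.04423 K/W
R_polyurethane foam = L/(kA) = 0.12/(0.029×12.2) = 0.3392 K/W
R_total = 0.3834 K/W
Q = ΔT / R_total = 29 / 0.3834

Q ≈ 75.6 W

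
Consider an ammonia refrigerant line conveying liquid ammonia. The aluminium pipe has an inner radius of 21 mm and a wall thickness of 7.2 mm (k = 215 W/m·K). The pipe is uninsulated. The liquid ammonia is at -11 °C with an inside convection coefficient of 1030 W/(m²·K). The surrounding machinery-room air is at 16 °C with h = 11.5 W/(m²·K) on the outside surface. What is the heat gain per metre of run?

q′ ≈ 54.2 W/m

Radial resistances (cylindrical: R_cond = ln(r_o/r_i)/(2πkL), R_conv = 1/(h·2πrL)):
R_inner film = 1/(h_i·2πr₁L) = 1/(1030×2π×0.021×1) = 0.007358 K/W
R_aluminium pipe wall = ln(28.2/21)/(2π×215×1) = 2.182×10^-4 K/W
R_outer film = 1/(h_o·2πr_oL) = 1/(11.5×2π×0.0282×1) = 0.4908 K/W
R_total = 0.4983 K/W
Q = ΔT/R_total = 27/0.4983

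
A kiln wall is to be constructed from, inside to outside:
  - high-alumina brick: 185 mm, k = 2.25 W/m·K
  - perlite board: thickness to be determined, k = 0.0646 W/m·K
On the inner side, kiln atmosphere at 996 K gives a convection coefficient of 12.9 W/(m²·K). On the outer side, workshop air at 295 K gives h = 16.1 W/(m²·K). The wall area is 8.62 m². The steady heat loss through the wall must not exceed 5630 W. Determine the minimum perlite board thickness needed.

Model the wall as resistances in series:
R_inner film = 1/(h_i·A) = 1/(12.9×8.62) = 0.008993 K/W
R_high-alumina brick = L/(kA) = 0.185/(2.25×8.62) = 0.009539 K/W
R_outer film = 1/(h_o·A) = 1/(16.1×8.62) = 0.007206 K/W
Sum of the known resistances R_other = 0.02574 K/W
Required total resistance R_tot = ΔT/Q_allow = 701/5630 = 0.1245 K/W
R_perlite board = R_tot − R_other = 0.09877 K/W
L = R·k·A = 0.09877×0.0646×8.62

L ≈ 55 mm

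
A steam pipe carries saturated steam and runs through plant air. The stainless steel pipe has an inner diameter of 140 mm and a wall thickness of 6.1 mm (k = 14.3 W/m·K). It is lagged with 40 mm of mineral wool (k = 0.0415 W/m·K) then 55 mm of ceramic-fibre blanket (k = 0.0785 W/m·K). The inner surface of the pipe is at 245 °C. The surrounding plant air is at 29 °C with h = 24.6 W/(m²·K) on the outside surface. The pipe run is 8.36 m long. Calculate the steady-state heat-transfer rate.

Radial resistances (cylindrical: R_cond = ln(r_o/r_i)/(2πkL), R_conv = 1/(h·2πrL)):
R_stainless steel pipe wall = ln(76.1/70)/(2π×14.3×8.36) = 1.112×10^-4 K/W
R_mineral wool = ln(116.1/76.1)/(2π×0.0415×8.36) = 0.1938 K/W
R_ceramic-fibre blanket = ln(171.1/116.1)/(2π×0.0785×8.36) = 0.09405 K/W
R_outer film = 1/(h_o·2πr_oL) = 1/(24.6×2π×0.1711×8.36) = 0.004523 K/W
R_total = 0.2925 K/W
Q = ΔT/R_total = 216/0.2925

Q ≈ 739 W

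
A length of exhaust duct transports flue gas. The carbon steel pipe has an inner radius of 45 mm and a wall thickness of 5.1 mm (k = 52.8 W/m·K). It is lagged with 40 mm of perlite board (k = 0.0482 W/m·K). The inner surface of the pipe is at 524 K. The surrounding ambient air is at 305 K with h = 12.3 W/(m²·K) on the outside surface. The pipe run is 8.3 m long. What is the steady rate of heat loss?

Q ≈ 873 W

For a radial system each layer contributes R = ln(r_out/r_in)/(2πkL); films add R = 1/(hA).
R_carbon steel pipe wall = ln(50.1/45)/(2π×52.8×8.3) = 3.899×10^-5 K/W
R_perlite board = ln(90.1/50.1)/(2π×0.0482×8.3) = 0.2335 K/W
R_outer film = 1/(h_o·2πr_oL) = 1/(12.3×2π×0.0901×8.3) = 0.0173 K/W
R_total = 0.2508 K/W
Q = ΔT/R_total = 219/0.2508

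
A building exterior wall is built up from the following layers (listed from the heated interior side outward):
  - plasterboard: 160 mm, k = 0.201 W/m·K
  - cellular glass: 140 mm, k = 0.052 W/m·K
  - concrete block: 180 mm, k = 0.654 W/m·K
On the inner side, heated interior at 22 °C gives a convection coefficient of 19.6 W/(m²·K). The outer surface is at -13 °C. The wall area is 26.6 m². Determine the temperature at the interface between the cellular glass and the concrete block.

T ≈ -10.5 °C

Model the wall as resistances in series:
R_inner film = 1/(h_i·A) = 1/(19.6×26.6) = 0.001918 K/W
R_plasterboard = L/(kA) = 0.16/(0.201×26.6) = 0.02993 K/W
R_cellular glass = L/(kA) = 0.14/(0.052×26.6) = 0.1012 K/W
R_concrete block = L/(kA) = 0.18/(0.654×26.6) = 0.01035 K/W
R_total = 0.1434 K/W;  Q = ΔT/R_total = 35/0.1434 = 244.1 W
T_interface = T_inner − Q·ΣR(inner→interface) = 22 − 244×0.1331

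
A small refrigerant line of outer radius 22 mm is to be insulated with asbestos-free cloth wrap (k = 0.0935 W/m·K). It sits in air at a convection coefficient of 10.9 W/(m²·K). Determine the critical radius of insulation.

For a cylinder r_cr = k/h = 0.0935/10.9
r_cr = 8.58 mm; since the bare radius (22 mm) is above r_cr, any added insulation will reduce heat loss.

r_cr ≈ 8.58 mm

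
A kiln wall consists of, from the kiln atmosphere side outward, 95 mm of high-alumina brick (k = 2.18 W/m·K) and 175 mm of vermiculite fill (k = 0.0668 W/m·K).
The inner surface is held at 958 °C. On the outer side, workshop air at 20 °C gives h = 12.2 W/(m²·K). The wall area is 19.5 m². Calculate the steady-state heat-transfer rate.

Treating each layer as a thermal resistance in series:
R_high-alumina brick = L/(kA) = 0.095/(2.18×19.5) = 0.002235 K/W
R_vermiculite fill = L/(kA) = 0.175/(0.0668×19.5) = 0.1343 K/W
R_outer film = 1/(h_o·A) = 1/(12.2×19.5) = 0.004203 K/W
R_total = 0.1408 K/W
Q = ΔT / R_total = 938 / 0.1408

Q ≈ 6660 W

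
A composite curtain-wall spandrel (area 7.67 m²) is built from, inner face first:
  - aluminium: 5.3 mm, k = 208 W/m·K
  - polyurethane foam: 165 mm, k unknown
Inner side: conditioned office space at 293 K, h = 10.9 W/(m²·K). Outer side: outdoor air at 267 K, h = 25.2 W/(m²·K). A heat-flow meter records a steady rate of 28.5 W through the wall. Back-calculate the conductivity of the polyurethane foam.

Using the resistance-network approach (series):
R_inner film = 1/(h_i·A) = 1/(10.9×7.67) = 0.01196 K/W
R_aluminium = L/(kA) = 0.0053/(208×7.67) = 3.322×10^-6 K/W
R_outer film = 1/(h_o·A) = 1/(25.2×7.67) = 0.005174 K/W
Sum of known resistances R_other = 0.01714 K/W
Total R = ΔT/Q = 26/28.5 = 0.9123 K/W
R_polyurethane foam = R_total − R_other = 0.8951 K/W
k = L/(R·A) = 0.165/(0.8951×7.67)

k ≈ 0.024 W/(m·K)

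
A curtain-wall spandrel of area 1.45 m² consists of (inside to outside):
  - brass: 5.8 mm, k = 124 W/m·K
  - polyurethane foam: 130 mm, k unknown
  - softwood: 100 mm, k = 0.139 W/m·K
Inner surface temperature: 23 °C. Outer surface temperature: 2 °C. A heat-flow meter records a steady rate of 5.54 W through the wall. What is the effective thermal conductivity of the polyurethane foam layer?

Model the wall as resistances in series:
R_brass = L/(kA) = 0.0058/(124×1.45) = 3.226×10^-5 K/W
R_softwood = L/(kA) = 0.1/(0.139×1.45) = 0.4962 K/W
Sum of known resistances R_other = 0.4962 K/W
Total R = ΔT/Q = 21/5.54 = 3.791 K/W
R_polyurethane foam = R_total − R_other = 3.294 K/W
k = L/(R·A) = 0.13/(3.294×1.45)

k ≈ 0.0272 W/(m·K)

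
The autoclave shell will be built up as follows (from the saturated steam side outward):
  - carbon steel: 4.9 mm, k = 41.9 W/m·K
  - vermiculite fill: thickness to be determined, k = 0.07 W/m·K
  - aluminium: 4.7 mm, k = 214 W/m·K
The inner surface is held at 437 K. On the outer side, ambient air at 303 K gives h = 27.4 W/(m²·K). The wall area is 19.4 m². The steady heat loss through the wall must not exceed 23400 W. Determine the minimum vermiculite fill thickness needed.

L ≈ 5.21 mm

Using the resistance-network approach (series):
R_carbon steel = L/(kA) = 0.0049/(41.9×19.4) = 6.028×10^-6 K/W
R_aluminium = L/(kA) = 0.0047/(214×19.4) = 1.132×10^-6 K/W
R_outer film = 1/(h_o·A) = 1/(27.4×19.4) = 0.001881 K/W
Sum of the known resistances R_other = 0.001888 K/W
Required total resistance R_tot = ΔT/Q_allow = 134/23400 = 0.005726 K/W
R_vermiculite fill = R_tot − R_other = 0.003838 K/W
L = R·k·A = 0.003838×0.07×19.4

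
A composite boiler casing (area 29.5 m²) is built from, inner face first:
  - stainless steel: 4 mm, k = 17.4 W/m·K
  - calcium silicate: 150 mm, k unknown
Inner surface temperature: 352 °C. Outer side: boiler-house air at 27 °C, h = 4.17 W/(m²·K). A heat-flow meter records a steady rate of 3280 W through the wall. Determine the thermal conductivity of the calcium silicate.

Thermal resistances in series:
R_stainless steel = L/(kA) = 0.004/(17.4×29.5) = 7.793×10^-6 K/W
R_outer film = 1/(h_o·A) = 1/(4.17×29.5) = 0.008129 K/W
Sum of known resistances R_other = 0.008137 K/W
Total R = ΔT/Q = 325/3280 = 0.09909 K/W
R_calcium silicate = R_total − R_other = 0.09095 K/W
k = L/(R·A) = 0.15/(0.09095×29.5)

k ≈ 0.0559 W/(m·K)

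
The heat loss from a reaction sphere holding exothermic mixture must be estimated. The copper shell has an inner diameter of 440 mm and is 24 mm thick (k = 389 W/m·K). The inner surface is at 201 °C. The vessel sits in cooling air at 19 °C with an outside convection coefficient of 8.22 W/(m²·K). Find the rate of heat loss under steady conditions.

Q ≈ 1120 W

Spherical conduction: R = (1/r_in − 1/r_out)/(4πk) per layer; series-sum.
R_copper shell = (1/0.22 − 1/0.244)/(4π×389) = 9.146×10^-5 K/W
R_outer film = 1/(h·4πr_o²) = 1/(8.22×4π×0.244²) = 0.1626 K/W
R_total = 0.1627 K/W
Q = ΔT/R_total = 182/0.1627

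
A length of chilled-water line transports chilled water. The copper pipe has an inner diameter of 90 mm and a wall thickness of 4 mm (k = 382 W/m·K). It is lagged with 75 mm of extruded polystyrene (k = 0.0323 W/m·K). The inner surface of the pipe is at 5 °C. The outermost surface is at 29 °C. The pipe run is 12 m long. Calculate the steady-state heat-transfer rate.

Radial resistances (cylindrical: R_cond = ln(r_o/r_i)/(2πkL), R_conv = 1/(h·2πrL)):
R_copper pipe wall = ln(49/45)/(2π×382×12) = 2.957×10^-6 K/W
R_extruded polystyrene = ln(124/49)/(2π×0.0323×12) = 0.3812 K/W
R_total = 0.3812 K/W
Q = ΔT/R_total = 24/0.3812

Q ≈ 63 W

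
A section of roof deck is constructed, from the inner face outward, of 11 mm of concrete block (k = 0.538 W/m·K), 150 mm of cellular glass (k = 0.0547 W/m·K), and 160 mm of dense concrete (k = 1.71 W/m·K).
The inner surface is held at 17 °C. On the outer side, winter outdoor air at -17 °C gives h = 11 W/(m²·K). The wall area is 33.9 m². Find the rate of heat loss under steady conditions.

Q ≈ 391 W

Thermal resistances in series:
R_concrete block = L/(kA) = 0.011/(0.538×33.9) = 6.031×10^-4 K/W
R_cellular glass = L/(kA) = 0.15/(0.0547×33.9) = 0.08089 K/W
R_dense concrete = L/(kA) = 0.16/(1.71×33.9) = 0.00276 K/W
R_outer film = 1/(h_o·A) = 1/(11×33.9) = 0.002682 K/W
R_total = 0.08694 K/W
Q = ΔT / R_total = 34 / 0.08694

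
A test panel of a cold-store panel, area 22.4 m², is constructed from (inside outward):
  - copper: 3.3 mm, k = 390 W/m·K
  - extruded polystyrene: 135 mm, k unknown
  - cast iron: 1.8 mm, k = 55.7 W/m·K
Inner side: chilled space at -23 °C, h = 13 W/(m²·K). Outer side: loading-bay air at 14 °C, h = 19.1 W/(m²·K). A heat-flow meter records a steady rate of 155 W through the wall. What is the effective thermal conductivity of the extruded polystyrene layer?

k ≈ 0.0259 W/(m·K)

Treating each layer as a thermal resistance in series:
R_inner film = 1/(h_i·A) = 1/(13×22.4) = 0.003434 K/W
R_copper = L/(kA) = 0.0033/(390×22.4) = 3.777×10^-7 K/W
R_cast iron = L/(kA) = 0.0018/(55.7×22.4) = 1.443×10^-6 K/W
R_outer film = 1/(h_o·A) = 1/(19.1×22.4) = 0.002337 K/W
Sum of known resistances R_other = 0.005773 K/W
Total R = ΔT/Q = 37/155 = 0.2387 K/W
R_extruded polystyrene = R_total − R_other = 0.2329 K/W
k = L/(R·A) = 0.135/(0.2329×22.4)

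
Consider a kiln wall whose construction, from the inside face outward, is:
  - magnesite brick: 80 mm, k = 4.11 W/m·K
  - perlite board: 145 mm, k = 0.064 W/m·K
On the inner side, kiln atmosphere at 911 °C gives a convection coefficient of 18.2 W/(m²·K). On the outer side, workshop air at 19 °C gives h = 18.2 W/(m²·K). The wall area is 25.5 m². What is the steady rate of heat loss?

Model the wall as resistances in series:
R_inner film = 1/(h_i·A) = 1/(18.2×25.5) = 0.002155 K/W
R_magnesite brick = L/(kA) = 0.08/(4.11×25.5) = 7.633×10^-4 K/W
R_perlite board = L/(kA) = 0.145/(0.064×25.5) = 0.08885 K/W
R_outer film = 1/(h_o·A) = 1/(18.2×25.5) = 0.002155 K/W
R_total = 0.09392 K/W
Q = ΔT / R_total = 892 / 0.09392

Q ≈ 9500 W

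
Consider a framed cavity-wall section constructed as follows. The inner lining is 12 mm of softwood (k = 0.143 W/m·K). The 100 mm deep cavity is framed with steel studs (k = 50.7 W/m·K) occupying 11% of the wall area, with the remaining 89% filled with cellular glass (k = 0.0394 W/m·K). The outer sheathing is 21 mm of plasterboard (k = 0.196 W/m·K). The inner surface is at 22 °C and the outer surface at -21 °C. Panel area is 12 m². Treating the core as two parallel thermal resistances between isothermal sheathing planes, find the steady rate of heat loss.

Q ≈ 2470 W

Sheathing layers in series; stud and cavity paths in parallel between them.
R_inner = 0.012/(0.143×12) = 0.006993 K/W
R_stud  = 0.1/(50.7×0.11×12) = 0.001494 K/W
R_cav   = 0.1/(0.0394×0.89×12) = 0.2376 K/W
1/R_core = 1/R_stud + 1/R_cav → R_core = 0.001485 K/W
R_outer = 0.021/(0.196×12) = 0.008929 K/W
R_total = 0.01741 K/W
Q = ΔT/R_total = 43/0.01741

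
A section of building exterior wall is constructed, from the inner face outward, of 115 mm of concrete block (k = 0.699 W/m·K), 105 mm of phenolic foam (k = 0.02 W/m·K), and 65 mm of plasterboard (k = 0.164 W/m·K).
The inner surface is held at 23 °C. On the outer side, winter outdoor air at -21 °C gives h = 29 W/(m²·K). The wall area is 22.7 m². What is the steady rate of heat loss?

Thermal resistances in series:
R_concrete block = L/(kA) = 0.115/(0.699×22.7) = 0.007248 K/W
R_phenolic foam = L/(kA) = 0.105/(0.02×22.7) = 0.2313 K/W
R_plasterboard = L/(kA) = 0.065/(0.164×22.7) = 0.01746 K/W
R_outer film = 1/(h_o·A) = 1/(29×22.7) = 0.001519 K/W
R_total = 0.2575 K/W
Q = ΔT / R_total = 44 / 0.2575

Q ≈ 171 W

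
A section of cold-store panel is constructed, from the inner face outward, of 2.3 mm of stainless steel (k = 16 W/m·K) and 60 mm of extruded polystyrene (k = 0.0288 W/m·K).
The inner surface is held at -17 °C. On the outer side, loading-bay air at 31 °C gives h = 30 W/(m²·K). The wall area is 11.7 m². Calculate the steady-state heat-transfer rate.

Model the wall as resistances in series:
R_stainless steel = L/(kA) = 0.0023/(16×11.7) = 1.229×10^-5 K/W
R_extruded polystyrene = L/(kA) = 0.06/(0.0288×11.7) = 0.1781 K/W
R_outer film = 1/(h_o·A) = 1/(30×11.7) = 0.002849 K/W
R_total = 0.1809 K/W
Q = ΔT / R_total = 48 / 0.1809

Q ≈ 265 W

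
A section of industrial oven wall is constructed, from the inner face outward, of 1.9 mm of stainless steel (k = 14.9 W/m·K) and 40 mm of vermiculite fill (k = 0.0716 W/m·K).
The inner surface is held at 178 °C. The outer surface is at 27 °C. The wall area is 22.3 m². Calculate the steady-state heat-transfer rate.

Model the wall as resistances in series:
R_stainless steel = L/(kA) = 0.0019/(14.9×22.3) = 5.718×10^-6 K/W
R_vermiculite fill = L/(kA) = 0.04/(0.0716×22.3) = 0.02505 K/W
R_total = 0.02506 K/W
Q = ΔT / R_total = 151 / 0.02506

Q ≈ 6030 W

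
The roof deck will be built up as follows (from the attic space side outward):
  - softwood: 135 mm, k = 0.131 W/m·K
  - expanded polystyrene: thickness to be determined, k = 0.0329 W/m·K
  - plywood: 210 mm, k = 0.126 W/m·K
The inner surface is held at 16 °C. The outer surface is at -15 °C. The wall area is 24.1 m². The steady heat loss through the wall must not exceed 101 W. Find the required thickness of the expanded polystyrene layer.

Series thermal resistances:
R_softwood = L/(kA) = 0.135/(0.131×24.1) = 0.04276 K/W
R_plywood = L/(kA) = 0.21/(0.126×24.1) = 0.06916 K/W
Sum of the known resistances R_other = 0.1119 K/W
Required total resistance R_tot = ΔT/Q_allow = 31/101 = 0.3069 K/W
R_expanded polystyrene = R_tot − R_other = 0.195 K/W
L = R·k·A = 0.195×0.0329×24.1

L ≈ 155 mm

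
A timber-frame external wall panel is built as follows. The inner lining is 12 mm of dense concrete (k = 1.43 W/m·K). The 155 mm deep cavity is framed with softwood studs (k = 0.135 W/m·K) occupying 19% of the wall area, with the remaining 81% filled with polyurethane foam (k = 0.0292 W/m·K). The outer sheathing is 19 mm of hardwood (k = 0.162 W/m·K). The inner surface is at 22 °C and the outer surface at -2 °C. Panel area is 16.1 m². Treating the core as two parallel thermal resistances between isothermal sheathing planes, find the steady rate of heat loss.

Q ≈ 118 W

Sheathing layers in series; stud and cavity paths in parallel between them.
R_inner = 0.012/(1.43×16.1) = 5.212×10^-4 K/W
R_stud  = 0.155/(0.135×0.19×16.1) = 0.3753 K/W
R_cav   = 0.155/(0.0292×0.81×16.1) = 0.407 K/W
1/R_core = 1/R_stud + 1/R_cav → R_core = 0.1953 K/W
R_outer = 0.019/(0.162×16.1) = 0.007285 K/W
R_total = 0.2031 K/W
Q = ΔT/R_total = 24/0.2031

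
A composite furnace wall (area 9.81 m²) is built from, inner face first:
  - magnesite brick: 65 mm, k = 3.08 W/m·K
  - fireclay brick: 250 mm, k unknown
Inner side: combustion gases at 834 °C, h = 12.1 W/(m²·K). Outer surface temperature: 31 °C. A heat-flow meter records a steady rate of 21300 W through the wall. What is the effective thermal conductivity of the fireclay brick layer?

Using the resistance-network approach (series):
R_inner film = 1/(h_i·A) = 1/(12.1×9.81) = 0.008425 K/W
R_magnesite brick = L/(kA) = 0.065/(3.08×9.81) = 0.002151 K/W
Sum of known resistances R_other = 0.01058 K/W
Total R = ΔT/Q = 803/21300 = 0.0377 K/W
R_fireclay brick = R_total − R_other = 0.02712 K/W
k = L/(R·A) = 0.25/(0.02712×9.81)

k ≈ 0.94 W/(m·K)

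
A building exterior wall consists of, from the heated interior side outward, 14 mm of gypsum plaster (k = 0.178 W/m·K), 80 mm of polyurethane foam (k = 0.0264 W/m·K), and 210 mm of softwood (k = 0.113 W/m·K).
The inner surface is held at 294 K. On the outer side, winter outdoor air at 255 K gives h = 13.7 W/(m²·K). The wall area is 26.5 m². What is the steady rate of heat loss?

Q ≈ 205 W

Model the wall as resistances in series:
R_gypsum plaster = L/(kA) = 0.014/(0.178×26.5) = 0.002968 K/W
R_polyurethane foam = L/(kA) = 0.08/(0.0264×26.5) = 0.1144 K/W
R_softwood = L/(kA) = 0.21/(0.113×26.5) = 0.07013 K/W
R_outer film = 1/(h_o·A) = 1/(13.7×26.5) = 0.002754 K/W
R_total = 0.1902 K/W
Q = ΔT / R_total = 39 / 0.1902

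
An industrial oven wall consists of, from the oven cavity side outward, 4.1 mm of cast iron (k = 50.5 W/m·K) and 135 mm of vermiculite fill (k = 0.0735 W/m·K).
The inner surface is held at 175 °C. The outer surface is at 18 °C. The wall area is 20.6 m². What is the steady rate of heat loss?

Q ≈ 1760 W

Thermal resistances in series:
R_cast iron = L/(kA) = 0.0041/(50.5×20.6) = 3.941×10^-6 K/W
R_vermiculite fill = L/(kA) = 0.135/(0.0735×20.6) = 0.08916 K/W
R_total = 0.08917 K/W
Q = ΔT / R_total = 157 / 0.08917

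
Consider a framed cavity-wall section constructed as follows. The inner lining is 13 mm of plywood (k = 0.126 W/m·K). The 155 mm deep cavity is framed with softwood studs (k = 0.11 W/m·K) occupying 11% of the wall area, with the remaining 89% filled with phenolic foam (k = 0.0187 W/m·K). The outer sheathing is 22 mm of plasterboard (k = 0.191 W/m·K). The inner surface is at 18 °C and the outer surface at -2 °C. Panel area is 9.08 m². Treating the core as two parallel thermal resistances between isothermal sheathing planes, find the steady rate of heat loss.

Q ≈ 32.4 W

Sheathing layers in series; stud and cavity paths in parallel between them.
R_inner = 0.013/(0.126×9.08) = 0.01136 K/W
R_stud  = 0.155/(0.11×0.11×9.08) = 1.411 K/W
R_cav   = 0.155/(0.0187×0.89×9.08) = 1.026 K/W
1/R_core = 1/R_stud + 1/R_cav → R_core = 0.5939 K/W
R_outer = 0.022/(0.191×9.08) = 0.01269 K/W
R_total = 0.6179 K/W
Q = ΔT/R_total = 20/0.6179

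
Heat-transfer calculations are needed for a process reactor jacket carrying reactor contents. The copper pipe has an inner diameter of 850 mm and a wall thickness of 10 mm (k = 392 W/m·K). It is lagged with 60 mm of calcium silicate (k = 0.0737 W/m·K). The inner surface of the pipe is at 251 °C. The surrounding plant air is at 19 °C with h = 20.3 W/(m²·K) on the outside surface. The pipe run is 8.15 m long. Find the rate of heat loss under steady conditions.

Q ≈ 6410 W

Radial resistances (cylindrical: R_cond = ln(r_o/r_i)/(2πkL), R_conv = 1/(h·2πrL)):
R_copper pipe wall = ln(435/425)/(2π×392×8.15) = 1.159×10^-6 K/W
R_calcium silicate = ln(495/435)/(2π×0.0737×8.15) = 0.03424 K/W
R_outer film = 1/(h_o·2πr_oL) = 1/(20.3×2π×0.495×8.15) = 0.001943 K/W
R_total = 0.03618 K/W
Q = ΔT/R_total = 232/0.03618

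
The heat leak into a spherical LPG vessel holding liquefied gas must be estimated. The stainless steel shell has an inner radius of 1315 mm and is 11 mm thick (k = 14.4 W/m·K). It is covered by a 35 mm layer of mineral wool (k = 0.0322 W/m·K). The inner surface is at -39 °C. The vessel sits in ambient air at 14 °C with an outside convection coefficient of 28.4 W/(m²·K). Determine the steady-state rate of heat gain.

For a spherical shell R = (1/r₁ − 1/r₂)/(4πk); film R = 1/(h·4πr²). In series:
R_stainless steel shell = (1/1.315 − 1/1.326)/(4π×14.4) = 3.486×10^-5 K/W
R_mineral wool = (1/1.326 − 1/1.361)/(4π×0.0322) = 0.04793 K/W
R_outer film = 1/(h·4πr_o²) = 1/(28.4×4π×1.361²) = 0.001513 K/W
R_total = 0.04948 K/W
Q = ΔT/R_total = 53/0.04948

Q ≈ 1070 W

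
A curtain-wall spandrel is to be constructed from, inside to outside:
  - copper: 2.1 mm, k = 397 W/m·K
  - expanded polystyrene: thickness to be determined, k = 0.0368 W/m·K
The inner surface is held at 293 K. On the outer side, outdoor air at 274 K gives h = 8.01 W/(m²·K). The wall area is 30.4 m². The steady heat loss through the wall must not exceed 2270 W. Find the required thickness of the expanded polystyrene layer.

L ≈ 4.77 mm

Treating each layer as a thermal resistance in series:
R_copper = L/(kA) = 0.0021/(397×30.4) = 1.74×10^-7 K/W
R_outer film = 1/(h_o·A) = 1/(8.01×30.4) = 0.004107 K/W
Sum of the known resistances R_other = 0.004107 K/W
Required total resistance R_tot = ΔT/Q_allow = 19/2270 = 0.00837 K/W
R_expanded polystyrene = R_tot − R_other = 0.004263 K/W
L = R·k·A = 0.004263×0.0368×30.4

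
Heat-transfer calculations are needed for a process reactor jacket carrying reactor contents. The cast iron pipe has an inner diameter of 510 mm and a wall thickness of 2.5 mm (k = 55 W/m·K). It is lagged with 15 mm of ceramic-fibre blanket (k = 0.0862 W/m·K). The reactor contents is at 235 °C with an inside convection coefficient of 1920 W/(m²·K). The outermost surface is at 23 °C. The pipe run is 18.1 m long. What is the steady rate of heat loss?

Cylindrical conduction, so R = ln(r₂/r₁)/(2πkL) per layer, in series:
R_inner film = 1/(h_i·2πr₁L) = 1/(1920×2π×0.255×18.1) = 1.796×10^-5 K/W
R_cast iron pipe wall = ln(257.5/255)/(2π×55×18.1) = 1.56×10^-6 K/W
R_ceramic-fibre blanket = ln(272.5/257.5)/(2π×0.0862×18.1) = 0.005776 K/W
R_total = 0.005795 K/W
Q = ΔT/R_total = 212/0.005795

Q ≈ 36600 W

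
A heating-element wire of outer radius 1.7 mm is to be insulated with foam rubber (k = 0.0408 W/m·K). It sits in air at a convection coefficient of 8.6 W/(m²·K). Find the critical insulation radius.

For a cylinder r_cr = k/h = 0.0408/8.6
r_cr = 4.74 mm; since the bare radius (1.7 mm) is below r_cr, adding a thin layer of insulation will *increase* heat loss.

r_cr ≈ 4.74 mm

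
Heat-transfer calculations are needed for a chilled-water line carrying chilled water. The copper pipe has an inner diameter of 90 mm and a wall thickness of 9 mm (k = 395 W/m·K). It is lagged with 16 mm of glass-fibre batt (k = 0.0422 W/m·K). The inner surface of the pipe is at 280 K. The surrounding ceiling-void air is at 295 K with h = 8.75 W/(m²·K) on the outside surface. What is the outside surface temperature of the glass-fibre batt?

T ≈ 292 K

Treating each annulus and film as a series resistance:
R_copper pipe wall = ln(54/45)/(2π×395×1) = 7.346×10^-5 K/W
R_glass-fibre batt = ln(70/54)/(2π×0.0422×1) = 0.9787 K/W
R_outer film = 1/(h_o·2πr_oL) = 1/(8.75×2π×0.07×1) = 0.2598 K/W
R_total = 1.239 K/W
Q = ΔT/R_total = 15/1.239
Q = 12.1 W/m
T_interface = T_inner + Q·ΣR(inner→interface) = 280 + 12.1×0.9788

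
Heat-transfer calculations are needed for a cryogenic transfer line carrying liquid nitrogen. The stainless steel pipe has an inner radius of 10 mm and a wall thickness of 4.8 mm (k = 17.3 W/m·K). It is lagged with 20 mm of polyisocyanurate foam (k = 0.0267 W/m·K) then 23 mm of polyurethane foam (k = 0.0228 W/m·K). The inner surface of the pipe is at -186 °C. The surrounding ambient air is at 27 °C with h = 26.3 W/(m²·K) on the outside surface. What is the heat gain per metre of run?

q′ ≈ 24.4 W/m

Cylindrical conduction, so R = ln(r₂/r₁)/(2πkL) per layer, in series:
R_stainless steel pipe wall = ln(14.8/10)/(2π×17.3×1) = 0.003607 K/W
R_polyisocyanurate foam = ln(34.8/14.8)/(2π×0.0267×1) = 5.096 K/W
R_polyurethane foam = ln(57.8/34.8)/(2π×0.0228×1) = 3.542 K/W
R_outer film = 1/(h_o·2πr_oL) = 1/(26.3×2π×0.0578×1) = 0.1047 K/W
R_total = 8.746 K/W
Q = ΔT/R_total = 213/8.746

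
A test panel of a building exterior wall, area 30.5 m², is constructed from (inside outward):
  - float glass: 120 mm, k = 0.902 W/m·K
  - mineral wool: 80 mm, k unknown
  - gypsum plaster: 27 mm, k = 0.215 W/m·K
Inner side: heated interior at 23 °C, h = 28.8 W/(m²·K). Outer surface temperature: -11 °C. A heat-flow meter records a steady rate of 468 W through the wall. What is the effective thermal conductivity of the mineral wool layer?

k ≈ 0.0416 W/(m·K)

Using the resistance-network approach (series):
R_inner film = 1/(h_i·A) = 1/(28.8×30.5) = 0.001138 K/W
R_float glass = L/(kA) = 0.12/(0.902×30.5) = 0.004362 K/W
R_gypsum plaster = L/(kA) = 0.027/(0.215×30.5) = 0.004117 K/W
Sum of known resistances R_other = 0.009618 K/W
Total R = ΔT/Q = 34/468 = 0.07265 K/W
R_mineral wool = R_total − R_other = 0.06303 K/W
k = L/(R·A) = 0.08/(0.06303×30.5)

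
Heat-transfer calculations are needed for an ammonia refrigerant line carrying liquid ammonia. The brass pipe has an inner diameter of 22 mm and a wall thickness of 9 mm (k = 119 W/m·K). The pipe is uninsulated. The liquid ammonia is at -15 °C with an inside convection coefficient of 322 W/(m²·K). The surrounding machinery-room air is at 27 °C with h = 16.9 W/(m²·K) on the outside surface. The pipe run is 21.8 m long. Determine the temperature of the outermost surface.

T ≈ -11.3 °C

For a radial system each layer contributes R = ln(r_out/r_in)/(2πkL); films add R = 1/(hA).
R_inner film = 1/(h_i·2πr₁L) = 1/(322×2π×0.011×21.8) = 0.002061 K/W
R_brass pipe wall = ln(20/11)/(2π×119×21.8) = 3.668×10^-5 K/W
R_outer film = 1/(h_o·2πr_oL) = 1/(16.9×2π×0.02×21.8) = 0.0216 K/W
R_total = 0.0237 K/W
Q = ΔT/R_total = 42/0.0237
Q = 1770 W
T_interface = T_inner + Q·ΣR(inner→interface) = -15 + 1770×0.002098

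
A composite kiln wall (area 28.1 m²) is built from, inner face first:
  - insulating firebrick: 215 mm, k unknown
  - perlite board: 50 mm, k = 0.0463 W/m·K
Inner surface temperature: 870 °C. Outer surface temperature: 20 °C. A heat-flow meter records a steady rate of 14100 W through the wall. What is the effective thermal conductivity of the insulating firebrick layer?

k ≈ 0.35 W/(m·K)

Using the resistance-network approach (series):
R_perlite board = L/(kA) = 0.05/(0.0463×28.1) = 0.03843 K/W
Sum of known resistances R_other = 0.03843 K/W
Total R = ΔT/Q = 850/14100 = 0.06028 K/W
R_insulating firebrick = R_total − R_other = 0.02185 K/W
k = L/(R·A) = 0.215/(0.02185×28.1)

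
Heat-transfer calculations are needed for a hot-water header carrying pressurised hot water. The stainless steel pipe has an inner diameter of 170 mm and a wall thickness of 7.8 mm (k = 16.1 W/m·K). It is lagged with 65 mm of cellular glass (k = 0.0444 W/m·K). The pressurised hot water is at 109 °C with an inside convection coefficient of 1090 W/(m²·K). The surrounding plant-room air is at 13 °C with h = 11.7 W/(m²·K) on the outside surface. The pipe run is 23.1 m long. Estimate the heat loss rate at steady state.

Cylindrical conduction, so R = ln(r₂/r₁)/(2πkL) per layer, in series:
R_inner film = 1/(h_i·2πr₁L) = 1/(1090×2π×0.085×23.1) = 7.436×10^-5 K/W
R_stainless steel pipe wall = ln(92.8/85)/(2π×16.1×23.1) = 3.757×10^-5 K/W
R_cellular glass = ln(157.8/92.8)/(2π×0.0444×23.1) = 0.08238 K/W
R_outer film = 1/(h_o·2πr_oL) = 1/(11.7×2π×0.1578×23.1) = 0.003732 K/W
R_total = 0.08622 K/W
Q = ΔT/R_total = 96/0.08622

Q ≈ 1110 W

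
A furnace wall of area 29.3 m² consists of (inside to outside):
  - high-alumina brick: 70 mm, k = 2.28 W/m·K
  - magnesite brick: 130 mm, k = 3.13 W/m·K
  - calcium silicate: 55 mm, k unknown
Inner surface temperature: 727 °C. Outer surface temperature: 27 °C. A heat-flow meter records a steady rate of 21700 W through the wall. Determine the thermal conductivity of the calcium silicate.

Thermal resistances in series:
R_high-alumina brick = L/(kA) = 0.07/(2.28×29.3) = 0.001048 K/W
R_magnesite brick = L/(kA) = 0.13/(3.13×29.3) = 0.001418 K/W
Sum of known resistances R_other = 0.002465 K/W
Total R = ΔT/Q = 700/21700 = 0.03226 K/W
R_calcium silicate = R_total − R_other = 0.02979 K/W
k = L/(R·A) = 0.055/(0.02979×29.3)

k ≈ 0.063 W/(m·K)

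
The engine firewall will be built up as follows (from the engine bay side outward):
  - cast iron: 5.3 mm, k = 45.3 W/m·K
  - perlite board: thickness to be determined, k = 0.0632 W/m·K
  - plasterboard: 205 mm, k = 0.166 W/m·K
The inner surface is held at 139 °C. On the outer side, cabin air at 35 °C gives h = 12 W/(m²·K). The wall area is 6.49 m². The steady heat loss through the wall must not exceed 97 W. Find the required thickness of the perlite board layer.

L ≈ 356 mm

Model the wall as resistances in series:
R_cast iron = L/(kA) = 0.0053/(45.3×6.49) = 1.803×10^-5 K/W
R_plasterboard = L/(kA) = 0.205/(0.166×6.49) = 0.1903 K/W
R_outer film = 1/(h_o·A) = 1/(12×6.49) = 0.01284 K/W
Sum of the known resistances R_other = 0.2031 K/W
Required total resistance R_tot = ΔT/Q_allow = 104/97 = 1.072 K/W
R_perlite board = R_tot − R_other = 0.869 K/W
L = R·k·A = 0.869×0.0632×6.49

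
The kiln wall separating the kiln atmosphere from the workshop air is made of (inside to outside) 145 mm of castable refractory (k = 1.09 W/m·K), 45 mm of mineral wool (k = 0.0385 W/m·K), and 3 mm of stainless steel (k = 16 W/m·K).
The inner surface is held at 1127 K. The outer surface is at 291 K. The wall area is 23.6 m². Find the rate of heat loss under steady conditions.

Q ≈ 15200 W

Series thermal resistances:
R_castable refractory = L/(kA) = 0.145/(1.09×23.6) = 0.005637 K/W
R_mineral wool = L/(kA) = 0.045/(0.0385×23.6) = 0.04953 K/W
R_stainless steel = L/(kA) = 0.003/(16×23.6) = 7.945×10^-6 K/W
R_total = 0.05517 K/W
Q = ΔT / R_total = 836 / 0.05517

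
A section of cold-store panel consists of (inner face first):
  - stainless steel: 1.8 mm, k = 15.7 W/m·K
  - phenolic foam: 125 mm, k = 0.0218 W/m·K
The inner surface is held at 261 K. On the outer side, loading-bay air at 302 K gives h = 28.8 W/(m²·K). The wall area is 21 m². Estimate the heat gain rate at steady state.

Model the wall as resistances in series:
R_stainless steel = L/(kA) = 0.0018/(15.7×21) = 5.46×10^-6 K/W
R_phenolic foam = L/(kA) = 0.125/(0.0218×21) = 0.273 K/W
R_outer film = 1/(h_o·A) = 1/(28.8×21) = 0.001653 K/W
R_total = 0.2747 K/W
Q = ΔT / R_total = 41 / 0.2747

Q ≈ 149 W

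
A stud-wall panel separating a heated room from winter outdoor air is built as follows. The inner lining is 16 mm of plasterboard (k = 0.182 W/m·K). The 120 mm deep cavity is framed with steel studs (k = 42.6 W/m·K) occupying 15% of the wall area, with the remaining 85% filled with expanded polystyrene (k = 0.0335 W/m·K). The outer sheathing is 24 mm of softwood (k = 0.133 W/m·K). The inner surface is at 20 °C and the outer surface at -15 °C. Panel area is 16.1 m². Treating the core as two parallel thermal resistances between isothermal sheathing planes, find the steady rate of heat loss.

Sheathing layers in series; stud and cavity paths in parallel between them.
R_inner = 0.016/(0.182×16.1) = 0.00546 K/W
R_stud  = 0.12/(42.6×0.15×16.1) = 0.001166 K/W
R_cav   = 0.12/(0.0335×0.85×16.1) = 0.2618 K/W
1/R_core = 1/R_stud + 1/R_cav → R_core = 0.001161 K/W
R_outer = 0.024/(0.133×16.1) = 0.01121 K/W
R_total = 0.01783 K/W
Q = ΔT/R_total = 35/0.01783

Q ≈ 1960 W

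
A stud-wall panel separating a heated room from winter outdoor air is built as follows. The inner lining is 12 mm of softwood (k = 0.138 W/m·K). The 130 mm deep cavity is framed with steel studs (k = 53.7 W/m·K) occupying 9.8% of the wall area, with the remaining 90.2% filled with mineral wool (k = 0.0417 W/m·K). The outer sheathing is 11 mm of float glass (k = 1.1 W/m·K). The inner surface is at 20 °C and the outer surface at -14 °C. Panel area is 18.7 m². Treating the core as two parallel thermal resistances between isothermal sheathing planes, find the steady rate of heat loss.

Sheathing layers in series; stud and cavity paths in parallel between them.
R_inner = 0.012/(0.138×18.7) = 0.00465 K/W
R_stud  = 0.13/(53.7×0.098×18.7) = 0.001321 K/W
R_cav   = 0.13/(0.0417×0.902×18.7) = 0.1848 K/W
1/R_core = 1/R_stud + 1/R_cav → R_core = 0.001312 K/W
R_outer = 0.011/(1.1×18.7) = 5.348×10^-4 K/W
R_total = 0.006496 K/W
Q = ΔT/R_total = 34/0.006496

Q ≈ 5230 W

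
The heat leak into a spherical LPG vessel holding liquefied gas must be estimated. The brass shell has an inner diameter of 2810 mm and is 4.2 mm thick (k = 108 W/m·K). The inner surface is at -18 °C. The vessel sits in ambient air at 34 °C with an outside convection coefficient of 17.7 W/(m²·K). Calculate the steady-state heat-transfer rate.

For a spherical shell R = (1/r₁ − 1/r₂)/(4πk); film R = 1/(h·4πr²). In series:
R_brass shell = (1/1.405 − 1/1.4092)/(4π×108) = 1.563×10^-6 K/W
R_outer film = 1/(h·4πr_o²) = 1/(17.7×4π×1.4092²) = 0.002264 K/W
R_total = 0.002266 K/W
Q = ΔT/R_total = 52/0.002266

Q ≈ 23000 W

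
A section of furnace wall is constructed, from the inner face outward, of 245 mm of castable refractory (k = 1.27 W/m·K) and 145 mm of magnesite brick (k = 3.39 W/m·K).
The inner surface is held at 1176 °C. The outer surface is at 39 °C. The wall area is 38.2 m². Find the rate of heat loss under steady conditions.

Q ≈ 184000 W

Thermal resistances in series:
R_castable refractory = L/(kA) = 0.245/(1.27×38.2) = 0.00505 K/W
R_magnesite brick = L/(kA) = 0.145/(3.39×38.2) = 0.00112 K/W
R_total = 0.00617 K/W
Q = ΔT / R_total = 1137 / 0.00617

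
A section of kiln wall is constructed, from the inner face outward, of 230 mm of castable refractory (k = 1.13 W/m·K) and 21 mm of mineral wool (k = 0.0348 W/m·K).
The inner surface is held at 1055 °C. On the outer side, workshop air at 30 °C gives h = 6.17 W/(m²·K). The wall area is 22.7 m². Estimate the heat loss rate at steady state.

Q ≈ 24000 W

Model the wall as resistances in series:
R_castable refractory = L/(kA) = 0.23/(1.13×22.7) = 0.008967 K/W
R_mineral wool = L/(kA) = 0.021/(0.0348×22.7) = 0.02658 K/W
R_outer film = 1/(h_o·A) = 1/(6.17×22.7) = 0.00714 K/W
R_total = 0.04269 K/W
Q = ΔT / R_total = 1025 / 0.04269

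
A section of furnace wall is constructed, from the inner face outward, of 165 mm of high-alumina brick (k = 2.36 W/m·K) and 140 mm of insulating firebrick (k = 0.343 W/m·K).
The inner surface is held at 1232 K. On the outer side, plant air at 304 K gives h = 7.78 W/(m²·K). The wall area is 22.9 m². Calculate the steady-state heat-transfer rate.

Q ≈ 35000 W

Using the resistance-network approach (series):
R_high-alumina brick = L/(kA) = 0.165/(2.36×22.9) = 0.003053 K/W
R_insulating firebrick = L/(kA) = 0.14/(0.343×22.9) = 0.01782 K/W
R_outer film = 1/(h_o·A) = 1/(7.78×22.9) = 0.005613 K/W
R_total = 0.02649 K/W
Q = ΔT / R_total = 928 / 0.02649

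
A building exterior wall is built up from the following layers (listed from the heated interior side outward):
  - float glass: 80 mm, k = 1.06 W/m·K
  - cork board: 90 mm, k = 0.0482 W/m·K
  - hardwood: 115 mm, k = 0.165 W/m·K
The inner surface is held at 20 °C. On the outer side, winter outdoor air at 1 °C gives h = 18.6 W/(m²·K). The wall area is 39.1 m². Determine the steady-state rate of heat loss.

Q ≈ 276 W

Model the wall as resistances in series:
R_float glass = L/(kA) = 0.08/(1.06×39.1) = 0.00193 K/W
R_cork board = L/(kA) = 0.09/(0.0482×39.1) = 0.04775 K/W
R_hardwood = L/(kA) = 0.115/(0.165×39.1) = 0.01783 K/W
R_outer film = 1/(h_o·A) = 1/(18.6×39.1) = 0.001375 K/W
R_total = 0.06889 K/W
Q = ΔT / R_total = 19 / 0.06889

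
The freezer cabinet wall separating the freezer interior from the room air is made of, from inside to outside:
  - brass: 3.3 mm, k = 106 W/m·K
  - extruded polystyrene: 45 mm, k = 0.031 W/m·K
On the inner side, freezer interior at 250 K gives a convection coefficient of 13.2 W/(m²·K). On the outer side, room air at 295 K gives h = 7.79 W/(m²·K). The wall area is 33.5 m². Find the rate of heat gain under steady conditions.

Q ≈ 910 W

Series thermal resistances:
R_inner film = 1/(h_i·A) = 1/(13.2×33.5) = 0.002261 K/W
R_brass = L/(kA) = 0.0033/(106×33.5) = 9.293×10^-7 K/W
R_extruded polystyrene = L/(kA) = 0.045/(0.031×33.5) = 0.04333 K/W
R_outer film = 1/(h_o·A) = 1/(7.79×33.5) = 0.003832 K/W
R_total = 0.04943 K/W
Q = ΔT / R_total = 45 / 0.04943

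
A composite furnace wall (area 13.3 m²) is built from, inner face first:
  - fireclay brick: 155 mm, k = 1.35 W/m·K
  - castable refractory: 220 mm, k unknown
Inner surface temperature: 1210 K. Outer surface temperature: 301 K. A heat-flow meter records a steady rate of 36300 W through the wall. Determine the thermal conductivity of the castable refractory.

Treating each layer as a thermal resistance in series:
R_fireclay brick = L/(kA) = 0.155/(1.35×13.3) = 0.008633 K/W
Sum of known resistances R_other = 0.008633 K/W
Total R = ΔT/Q = 909/36300 = 0.02504 K/W
R_castable refractory = R_total − R_other = 0.01641 K/W
k = L/(R·A) = 0.22/(0.01641×13.3)

k ≈ 1.01 W/(m·K)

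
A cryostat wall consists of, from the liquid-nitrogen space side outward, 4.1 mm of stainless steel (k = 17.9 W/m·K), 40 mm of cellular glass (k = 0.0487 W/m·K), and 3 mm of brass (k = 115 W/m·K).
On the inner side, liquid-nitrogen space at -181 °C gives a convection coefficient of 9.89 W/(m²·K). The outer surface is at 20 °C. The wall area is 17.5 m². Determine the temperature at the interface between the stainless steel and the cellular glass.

Thermal resistances in series:
R_inner film = 1/(h_i·A) = 1/(9.89×17.5) = 0.005778 K/W
R_stainless steel = L/(kA) = 0.0041/(17.9×17.5) = 1.309×10^-5 K/W
R_cellular glass = L/(kA) = 0.04/(0.0487×17.5) = 0.04693 K/W
R_brass = L/(kA) = 0.003/(115×17.5) = 1.491×10^-6 K/W
R_total = 0.05273 K/W;  Q = ΔT/R_total = 201/0.05273 = 3812 W
T_interface = T_inner + Q·ΣR(inner→interface) = -181 + 3810×0.005791

T ≈ -159 °C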